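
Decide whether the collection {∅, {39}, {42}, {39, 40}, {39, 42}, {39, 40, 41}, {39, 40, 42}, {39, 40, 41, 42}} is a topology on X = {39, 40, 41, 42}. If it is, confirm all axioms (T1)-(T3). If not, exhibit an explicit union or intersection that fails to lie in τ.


τ IS a topology on X.

Axiom (T1): ∅ ∈ τ? Yes; X ∈ τ? Yes.
Axiom (T2/T3): check pairwise unions and intersections of members of τ.
All pairwise intersections and unions checked — each lies in τ. Therefore τ satisfies (T1), (T2), (T3): it IS a topology on X.


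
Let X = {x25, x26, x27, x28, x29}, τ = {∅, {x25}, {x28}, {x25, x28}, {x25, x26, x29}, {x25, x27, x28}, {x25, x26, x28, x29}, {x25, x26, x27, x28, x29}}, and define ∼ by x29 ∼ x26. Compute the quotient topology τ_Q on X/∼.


X/∼ = {[x25], [x26=x29], [x27], [x28]}; |τ_Q| = 8.

Equivalence classes: [x25], [x26=x29], [x27], [x28].
Quotient map π: X → X/∼ sends x25 ↦ [x25], x26 ↦ [x26=x29], x27 ↦ [x27], x28 ↦ [x28], x29 ↦ [x26=x29].
For each subset V ⊆ X/∼, compute π^{-1}(V) ⊆ X and check whether π^{-1}(V) ∈ τ. V is open in τ_Q iff π^{-1}(V) ∈ τ.
  V = {}: π^{-1}(V) = ∅ ∈ τ ✓.
  V = {[x25]}: π^{-1}(V) = {x25} ∈ τ ✓.
  V = {[x26=x29]}: π^{-1}(V) = {x26, x29} ∉ τ ✗.
  V = {[x25], [x26=x29]}: π^{-1}(V) = {x25, x26, x29} ∈ τ ✓.
  V = {[x27]}: π^{-1}(V) = {x27} ∉ τ ✗.
  V = {[x25], [x27]}: π^{-1}(V) = {x25, x27} ∉ τ ✗.
  V = {[x26=x29], [x27]}: π^{-1}(V) = {x26, x27, x29} ∉ τ ✗.
  V = {[x25], [x26=x29], [x27]}: π^{-1}(V) = {x25, x26, x27, x29} ∉ τ ✗.
  V = {[x28]}: π^{-1}(V) = {x28} ∈ τ ✓.
  V = {[x25], [x28]}: π^{-1}(V) = {x25, x28} ∈ τ ✓.
  V = {[x26=x29], [x28]}: π^{-1}(V) = {x26, x28, x29} ∉ τ ✗.
  V = {[x25], [x26=x29], [x28]}: π^{-1}(V) = {x25, x26, x28, x29} ∈ τ ✓.
  V = {[x27], [x28]}: π^{-1}(V) = {x27, x28} ∉ τ ✗.
  V = {[x25], [x27], [x28]}: π^{-1}(V) = {x25, x27, x28} ∈ τ ✓.
  V = {[x26=x29], [x27], [x28]}: π^{-1}(V) = {x26, x27, x28, x29} ∉ τ ✗.
  V = {[x25], [x26=x29], [x27], [x28]}: π^{-1}(V) = {x25, x26, x27, x28, x29} ∈ τ ✓.
Open sets in the quotient: τ_Q = {{}, {[x25]}, {[x25], [x26=x29]}, {[x28]}, {[x25], [x28]}, {[x25], [x26=x29], [x28]}, {[x25], [x27], [x28]}, {[x25], [x26=x29], [x27], [x28]}} (8 elements).


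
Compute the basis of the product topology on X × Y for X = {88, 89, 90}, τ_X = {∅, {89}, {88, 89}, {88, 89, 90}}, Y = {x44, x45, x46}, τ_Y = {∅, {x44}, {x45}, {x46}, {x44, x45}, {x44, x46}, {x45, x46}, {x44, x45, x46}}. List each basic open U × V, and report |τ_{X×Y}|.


Basis B = {∅ × ∅, {89} × {x44}, {89} × {x45}, {89} × {x46}, {88, 89} × {x44}, {88, 89} × {x45}, {88, 89} × {x46}, {89} × {x44, x45}, {89} × {x44, x46}, {89} × {x45, x46}, {88, 89, 90} × {x44}, {88, 89, 90} × {x45}, {88, 89, 90} × {x46}, {89} × {x44, x45, x46}, {88, 89} × {x44, x45}, {88, 89} × {x44, x46}, {88, 89} × {x45, x46}, {88, 89} × {x44, x45, x46}, {88, 89, 90} × {x44, x45}, {88, 89, 90} × {x44, x46}, {88, 89, 90} × {x45, x46}, {88, 89, 90} × {x44, x45, x46}}; |τ_{X×Y}| = 64.

Enumerate products U × V with U ∈ τ_X, V ∈ τ_Y (deduplicated):
  ∅ × ∅ = {} (∅)
  {89} × {x44} = {(89,x44)}
  {89} × {x45} = {(89,x45)}
  {89} × {x46} = {(89,x46)}
  {88, 89} × {x44} = {(88,x44), (89,x44)}
  {88, 89} × {x45} = {(88,x45), (89,x45)}
  {88, 89} × {x46} = {(88,x46), (89,x46)}
  {89} × {x44, x45} = {(89,x44), (89,x45)}
  {89} × {x44, x46} = {(89,x44), (89,x46)}
  {89} × {x45, x46} = {(89,x45), (89,x46)}
  {88, 89, 90} × {x44} = {(88,x44), (89,x44), (90,x44)}
  {88, 89, 90} × {x45} = {(88,x45), (89,x45), (90,x45)}
  {88, 89, 90} × {x46} = {(88,x46), (89,x46), (90,x46)}
  {89} × {x44, x45, x46} = {(89,x44), (89,x45), (89,x46)}
  {88, 89} × {x44, x45} = {(88,x44), (88,x45), (89,x44), (89,x45)}
  {88, 89} × {x44, x46} = {(88,x44), (88,x46), (89,x44), (89,x46)}
  {88, 89} × {x45, x46} = {(88,x45), (88,x46), (89,x45), (89,x46)}
  {88, 89} × {x44, x45, x46} = {(88,x44), (88,x45), (88,x46), (89,x44), (89,x45), (89,x46)}
  {88, 89, 90} × {x44, x45} = {(88,x44), (88,x45), (89,x44), (89,x45), (90,x44), (90,x45)}
  {88, 89, 90} × {x44, x46} = {(88,x44), (88,x46), (89,x44), (89,x46), (90,x44), (90,x46)}
  {88, 89, 90} × {x45, x46} = {(88,x45), (88,x46), (89,x45), (89,x46), (90,x45), (90,x46)}
  {88, 89, 90} × {x44, x45, x46} = {(88,x44), (88,x45), (88,x46), (89,x44), (89,x45), (89,x46), (90,x44), (90,x45), (90,x46)}
These 22 distinct sets form the basis B.
Close under arbitrary unions to get τ_{X×Y}; counting gives |τ_{X×Y}| = 64.


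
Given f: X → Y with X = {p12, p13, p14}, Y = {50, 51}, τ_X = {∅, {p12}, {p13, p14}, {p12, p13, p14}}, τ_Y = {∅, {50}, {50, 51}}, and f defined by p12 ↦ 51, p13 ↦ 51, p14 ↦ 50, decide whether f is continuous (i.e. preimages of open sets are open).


f is NOT continuous.

Compute f^{-1}(U) for each U ∈ τ_Y:
  U = ∅: f^{-1}(U) = ∅ ∈ τ_X ✓.
  U = {50}: f^{-1}(U) = {p14} ∉ τ_X ✗.
  U = {50, 51}: f^{-1}(U) = {p12, p13, p14} ∈ τ_X ✓.
Found U = {50} with f^{-1}(U) = {p14} not in τ_X. Therefore f is NOT continuous.


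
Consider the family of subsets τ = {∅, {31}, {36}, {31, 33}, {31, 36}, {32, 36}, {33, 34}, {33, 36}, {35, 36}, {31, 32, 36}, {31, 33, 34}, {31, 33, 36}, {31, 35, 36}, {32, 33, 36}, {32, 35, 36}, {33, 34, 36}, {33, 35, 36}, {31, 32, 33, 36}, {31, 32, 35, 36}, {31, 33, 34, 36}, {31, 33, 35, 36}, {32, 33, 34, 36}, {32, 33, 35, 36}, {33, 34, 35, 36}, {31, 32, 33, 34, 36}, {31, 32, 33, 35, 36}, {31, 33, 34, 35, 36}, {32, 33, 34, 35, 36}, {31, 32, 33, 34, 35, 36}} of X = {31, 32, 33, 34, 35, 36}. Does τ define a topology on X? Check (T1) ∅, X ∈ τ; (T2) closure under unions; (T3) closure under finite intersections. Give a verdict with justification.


τ is NOT a topology on X.

Axiom (T1): ∅ ∈ τ? Yes; X ∈ τ? Yes.
Axiom (T2/T3): check pairwise unions and intersections of members of τ.
Counterexample for (T3): {31, 33} ∩ {33, 34} = {33} ∉ τ. Therefore τ is NOT a topology.


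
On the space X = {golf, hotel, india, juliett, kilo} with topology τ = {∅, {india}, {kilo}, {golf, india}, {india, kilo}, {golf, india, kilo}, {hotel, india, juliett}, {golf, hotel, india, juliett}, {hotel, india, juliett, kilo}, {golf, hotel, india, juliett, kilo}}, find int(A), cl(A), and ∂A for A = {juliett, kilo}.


int(A) = {kilo}, cl(A) = {hotel, juliett, kilo}, ∂A = {hotel, juliett}.

Closed sets in (X, τ) are complements of opens:
  closed(X, τ) = {∅, {golf}, {kilo}, {golf, kilo}, {hotel, juliett}, {golf, hotel, juliett}, {hotel, juliett, kilo}, {golf, hotel, india, juliett}, {golf, hotel, juliett, kilo}, {golf, hotel, india, juliett, kilo}}.
int(A) = ⋃ {U ∈ τ : U ⊆ A}. Opens contained in A: ∅, {kilo}.
Taking the union of these: int(A) = {kilo}.
cl(A) = ⋂ {C closed : A ⊆ C}. Closed sets containing A: {hotel, juliett, kilo}, {golf, hotel, juliett, kilo}, {golf, hotel, india, juliett, kilo}.
Intersecting these: cl(A) = {hotel, juliett, kilo}.
∂A = cl(A) ∖ int(A) = {hotel, juliett, kilo} ∖ {kilo} = {hotel, juliett}.


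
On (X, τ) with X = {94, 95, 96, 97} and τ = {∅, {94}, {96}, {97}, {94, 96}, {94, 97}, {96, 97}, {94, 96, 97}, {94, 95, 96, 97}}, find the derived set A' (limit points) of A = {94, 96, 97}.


A' = {95}

For each x ∈ X, list the open sets U ∈ τ with x ∈ U, then check whether U ∩ (A ∖ {x}) ≠ ∅ for every such U.
  x = 94: open {94} ∋ x has {94} ∩ (A ∖ {94}) = ∅, so x is NOT a limit point.
  x = 95: opens ∋ x are {94, 95, 96, 97}; each meets A ∖ {95}, so x IS a limit point.
  x = 96: open {96} ∋ x has {96} ∩ (A ∖ {96}) = ∅, so x is NOT a limit point.
  x = 97: open {97} ∋ x has {97} ∩ (A ∖ {97}) = ∅, so x is NOT a limit point.
Collecting: A' = {95}.


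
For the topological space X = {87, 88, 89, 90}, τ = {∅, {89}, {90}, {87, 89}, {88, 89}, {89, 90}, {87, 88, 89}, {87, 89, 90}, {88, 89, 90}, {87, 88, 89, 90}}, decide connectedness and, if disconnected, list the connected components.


(X, τ) is disconnected; components = [{90}, {87, 88, 89}].

Find clopen sets (U ∈ τ with X ∖ U ∈ τ):
  U = ∅, X ∖ U = {87, 88, 89, 90} — both open, so U is clopen.
  U = {90}, X ∖ U = {87, 88, 89} — both open, so U is clopen.
  U = {87, 88, 89}, X ∖ U = {90} — both open, so U is clopen.
  U = {87, 88, 89, 90}, X ∖ U = ∅ — both open, so U is clopen.
Nontrivial clopen(s) exist: e.g. {90}. So (X, τ) is disconnected.
Compute connected components by grouping points that agree on all clopens:
  component: {90}
  component: {87, 88, 89}


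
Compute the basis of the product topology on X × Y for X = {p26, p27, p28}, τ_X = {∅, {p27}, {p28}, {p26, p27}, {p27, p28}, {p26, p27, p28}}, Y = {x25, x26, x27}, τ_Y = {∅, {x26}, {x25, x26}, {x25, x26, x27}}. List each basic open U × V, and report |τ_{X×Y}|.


Basis B = {∅ × ∅, {p27} × {x26}, {p28} × {x26}, {p26, p27} × {x26}, {p27} × {x25, x26}, {p27, p28} × {x26}, {p28} × {x25, x26}, {p26, p27, p28} × {x26}, {p27} × {x25, x26, x27}, {p28} × {x25, x26, x27}, {p26, p27} × {x25, x26}, {p27, p28} × {x25, x26}, {p26, p27} × {x25, x26, x27}, {p26, p27, p28} × {x25, x26}, {p27, p28} × {x25, x26, x27}, {p26, p27, p28} × {x25, x26, x27}}; |τ_{X×Y}| = 40.

Enumerate products U × V with U ∈ τ_X, V ∈ τ_Y (deduplicated):
  ∅ × ∅ = {} (∅)
  {p27} × {x26} = {(p27,x26)}
  {p28} × {x26} = {(p28,x26)}
  {p26, p27} × {x26} = {(p26,x26), (p27,x26)}
  {p27} × {x25, x26} = {(p27,x25), (p27,x26)}
  {p27, p28} × {x26} = {(p27,x26), (p28,x26)}
  {p28} × {x25, x26} = {(p28,x25), (p28,x26)}
  {p26, p27, p28} × {x26} = {(p26,x26), (p27,x26), (p28,x26)}
  {p27} × {x25, x26, x27} = {(p27,x25), (p27,x26), (p27,x27)}
  {p28} × {x25, x26, x27} = {(p28,x25), (p28,x26), (p28,x27)}
  {p26, p27} × {x25, x26} = {(p26,x25), (p26,x26), (p27,x25), (p27,x26)}
  {p27, p28} × {x25, x26} = {(p27,x25), (p27,x26), (p28,x25), (p28,x26)}
  {p26, p27} × {x25, x26, x27} = {(p26,x25), (p26,x26), (p26,x27), (p27,x25), (p27,x26), (p27,x27)}
  {p26, p27, p28} × {x25, x26} = {(p26,x25), (p26,x26), (p27,x25), (p27,x26), (p28,x25), (p28,x26)}
  {p27, p28} × {x25, x26, x27} = {(p27,x25), (p27,x26), (p27,x27), (p28,x25), (p28,x26), (p28,x27)}
  {p26, p27, p28} × {x25, x26, x27} = {(p26,x25), (p26,x26), (p26,x27), (p27,x25), (p27,x26), (p27,x27), (p28,x25), (p28,x26), (p28,x27)}
These 16 distinct sets form the basis B.
Close under arbitrary unions to get τ_{X×Y}; counting gives |τ_{X×Y}| = 40.


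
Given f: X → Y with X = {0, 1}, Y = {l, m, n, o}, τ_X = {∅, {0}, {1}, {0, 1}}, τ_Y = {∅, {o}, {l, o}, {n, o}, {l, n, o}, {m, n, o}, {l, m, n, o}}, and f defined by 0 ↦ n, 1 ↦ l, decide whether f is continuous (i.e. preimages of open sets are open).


f IS continuous.

Compute f^{-1}(U) for each U ∈ τ_Y:
  U = ∅: f^{-1}(U) = ∅ ∈ τ_X ✓.
  U = {o}: f^{-1}(U) = ∅ ∈ τ_X ✓.
  U = {l, o}: f^{-1}(U) = {1} ∈ τ_X ✓.
  U = {n, o}: f^{-1}(U) = {0} ∈ τ_X ✓.
  U = {l, n, o}: f^{-1}(U) = {0, 1} ∈ τ_X ✓.
  U = {m, n, o}: f^{-1}(U) = {0} ∈ τ_X ✓.
  U = {l, m, n, o}: f^{-1}(U) = {0, 1} ∈ τ_X ✓.
Every preimage lies in τ_X, so f IS continuous.


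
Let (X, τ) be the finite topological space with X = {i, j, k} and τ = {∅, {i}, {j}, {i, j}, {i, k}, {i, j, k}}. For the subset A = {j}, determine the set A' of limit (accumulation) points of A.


A' = ∅

For each x ∈ X, list the open sets U ∈ τ with x ∈ U, then check whether U ∩ (A ∖ {x}) ≠ ∅ for every such U.
  x = i: open {i} ∋ x has {i} ∩ (A ∖ {i}) = ∅, so x is NOT a limit point.
  x = j: open {j} ∋ x has {j} ∩ (A ∖ {j}) = ∅, so x is NOT a limit point.
  x = k: open {i, k} ∋ x has {i, k} ∩ (A ∖ {k}) = ∅, so x is NOT a limit point.
Collecting: A' = ∅.


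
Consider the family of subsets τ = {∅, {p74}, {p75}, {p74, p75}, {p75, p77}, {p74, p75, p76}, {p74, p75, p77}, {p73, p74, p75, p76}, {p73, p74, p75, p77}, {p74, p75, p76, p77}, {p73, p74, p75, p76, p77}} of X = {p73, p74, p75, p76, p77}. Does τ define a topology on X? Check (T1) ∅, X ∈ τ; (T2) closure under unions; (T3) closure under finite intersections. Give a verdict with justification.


τ is NOT a topology on X.

Axiom (T1): ∅ ∈ τ? Yes; X ∈ τ? Yes.
Axiom (T2/T3): check pairwise unions and intersections of members of τ.
Counterexample for (T3): {p73, p74, p75, p76} ∩ {p73, p74, p75, p77} = {p73, p74, p75} ∉ τ. Therefore τ is NOT a topology.


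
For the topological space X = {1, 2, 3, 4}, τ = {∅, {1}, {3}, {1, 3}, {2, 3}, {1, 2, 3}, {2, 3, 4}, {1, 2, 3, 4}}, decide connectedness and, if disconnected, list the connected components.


(X, τ) is disconnected; components = [{1}, {2, 3, 4}].

Find clopen sets (U ∈ τ with X ∖ U ∈ τ):
  U = ∅, X ∖ U = {1, 2, 3, 4} — both open, so U is clopen.
  U = {1}, X ∖ U = {2, 3, 4} — both open, so U is clopen.
  U = {2, 3, 4}, X ∖ U = {1} — both open, so U is clopen.
  U = {1, 2, 3, 4}, X ∖ U = ∅ — both open, so U is clopen.
Nontrivial clopen(s) exist: e.g. {2, 3, 4}. So (X, τ) is disconnected.
Compute connected components by grouping points that agree on all clopens:
  component: {1}
  component: {2, 3, 4}


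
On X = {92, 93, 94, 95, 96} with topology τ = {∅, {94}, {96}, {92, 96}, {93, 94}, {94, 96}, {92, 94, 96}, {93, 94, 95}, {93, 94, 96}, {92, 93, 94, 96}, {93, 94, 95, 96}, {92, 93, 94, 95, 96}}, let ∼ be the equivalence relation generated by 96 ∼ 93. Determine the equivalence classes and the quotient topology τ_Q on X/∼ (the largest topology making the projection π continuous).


X/∼ = {[92], [93=96], [94], [95]}; |τ_Q| = 6.

Equivalence classes: [92], [93=96], [94], [95].
Quotient map π: X → X/∼ sends 92 ↦ [92], 93 ↦ [93=96], 94 ↦ [94], 95 ↦ [95], 96 ↦ [93=96].
For each subset V ⊆ X/∼, compute π^{-1}(V) ⊆ X and check whether π^{-1}(V) ∈ τ. V is open in τ_Q iff π^{-1}(V) ∈ τ.
  V = {}: π^{-1}(V) = ∅ ∈ τ ✓.
  V = {[92]}: π^{-1}(V) = {92} ∉ τ ✗.
  V = {[93=96]}: π^{-1}(V) = {93, 96} ∉ τ ✗.
  V = {[92], [93=96]}: π^{-1}(V) = {92, 93, 96} ∉ τ ✗.
  V = {[94]}: π^{-1}(V) = {94} ∈ τ ✓.
  V = {[92], [94]}: π^{-1}(V) = {92, 94} ∉ τ ✗.
  V = {[93=96], [94]}: π^{-1}(V) = {93, 94, 96} ∈ τ ✓.
  V = {[92], [93=96], [94]}: π^{-1}(V) = {92, 93, 94, 96} ∈ τ ✓.
  V = {[95]}: π^{-1}(V) = {95} ∉ τ ✗.
  V = {[92], [95]}: π^{-1}(V) = {92, 95} ∉ τ ✗.
  V = {[93=96], [95]}: π^{-1}(V) = {93, 95, 96} ∉ τ ✗.
  V = {[92], [93=96], [95]}: π^{-1}(V) = {92, 93, 95, 96} ∉ τ ✗.
  V = {[94], [95]}: π^{-1}(V) = {94, 95} ∉ τ ✗.
  V = {[92], [94], [95]}: π^{-1}(V) = {92, 94, 95} ∉ τ ✗.
  V = {[93=96], [94], [95]}: π^{-1}(V) = {93, 94, 95, 96} ∈ τ ✓.
  V = {[92], [93=96], [94], [95]}: π^{-1}(V) = {92, 93, 94, 95, 96} ∈ τ ✓.
Open sets in the quotient: τ_Q = {{}, {[94]}, {[93=96], [94]}, {[92], [93=96], [94]}, {[93=96], [94], [95]}, {[92], [93=96], [94], [95]}} (6 elements).


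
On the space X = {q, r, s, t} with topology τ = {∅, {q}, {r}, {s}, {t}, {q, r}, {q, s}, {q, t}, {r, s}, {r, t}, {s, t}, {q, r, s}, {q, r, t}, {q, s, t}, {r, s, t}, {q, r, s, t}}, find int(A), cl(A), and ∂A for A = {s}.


int(A) = {s}, cl(A) = {s}, ∂A = ∅.

Closed sets in (X, τ) are complements of opens:
  closed(X, τ) = {∅, {q}, {r}, {s}, {t}, {q, r}, {q, s}, {q, t}, {r, s}, {r, t}, {s, t}, {q, r, s}, {q, r, t}, {q, s, t}, {r, s, t}, {q, r, s, t}}.
int(A) = ⋃ {U ∈ τ : U ⊆ A}. Opens contained in A: ∅, {s}.
Taking the union of these: int(A) = {s}.
cl(A) = ⋂ {C closed : A ⊆ C}. Closed sets containing A: {s}, {q, s}, {r, s}, {s, t}, {q, r, s}, {q, s, t}, {r, s, t}, {q, r, s, t}.
Intersecting these: cl(A) = {s}.
∂A = cl(A) ∖ int(A) = {s} ∖ {s} = ∅.


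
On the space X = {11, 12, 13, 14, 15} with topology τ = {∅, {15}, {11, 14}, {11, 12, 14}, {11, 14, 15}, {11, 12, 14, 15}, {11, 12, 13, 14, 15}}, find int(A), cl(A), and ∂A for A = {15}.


int(A) = {15}, cl(A) = {13, 15}, ∂A = {13}.

Closed sets in (X, τ) are complements of opens:
  closed(X, τ) = {∅, {13}, {12, 13}, {13, 15}, {12, 13, 15}, {11, 12, 13, 14}, {11, 12, 13, 14, 15}}.
int(A) = ⋃ {U ∈ τ : U ⊆ A}. Opens contained in A: ∅, {15}.
Taking the union of these: int(A) = {15}.
cl(A) = ⋂ {C closed : A ⊆ C}. Closed sets containing A: {13, 15}, {12, 13, 15}, {11, 12, 13, 14, 15}.
Intersecting these: cl(A) = {13, 15}.
∂A = cl(A) ∖ int(A) = {13, 15} ∖ {15} = {13}.


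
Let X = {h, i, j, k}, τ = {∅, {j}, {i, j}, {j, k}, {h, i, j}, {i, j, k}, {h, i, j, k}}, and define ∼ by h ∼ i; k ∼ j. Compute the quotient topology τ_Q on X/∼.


X/∼ = {[h=i], [j=k]}; |τ_Q| = 3.

Equivalence classes: [h=i], [j=k].
Quotient map π: X → X/∼ sends h ↦ [h=i], i ↦ [h=i], j ↦ [j=k], k ↦ [j=k].
For each subset V ⊆ X/∼, compute π^{-1}(V) ⊆ X and check whether π^{-1}(V) ∈ τ. V is open in τ_Q iff π^{-1}(V) ∈ τ.
  V = {}: π^{-1}(V) = ∅ ∈ τ ✓.
  V = {[h=i]}: π^{-1}(V) = {h, i} ∉ τ ✗.
  V = {[j=k]}: π^{-1}(V) = {j, k} ∈ τ ✓.
  V = {[h=i], [j=k]}: π^{-1}(V) = {h, i, j, k} ∈ τ ✓.
Open sets in the quotient: τ_Q = {{}, {[j=k]}, {[h=i], [j=k]}} (3 elements).


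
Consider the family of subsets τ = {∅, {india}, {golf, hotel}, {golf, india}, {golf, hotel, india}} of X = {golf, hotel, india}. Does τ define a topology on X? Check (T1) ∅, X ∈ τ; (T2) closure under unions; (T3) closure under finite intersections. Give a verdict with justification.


τ is NOT a topology on X.

Axiom (T1): ∅ ∈ τ? Yes; X ∈ τ? Yes.
Axiom (T2/T3): check pairwise unions and intersections of members of τ.
Counterexample for (T3): {golf, hotel} ∩ {golf, india} = {golf} ∉ τ. Therefore τ is NOT a topology.


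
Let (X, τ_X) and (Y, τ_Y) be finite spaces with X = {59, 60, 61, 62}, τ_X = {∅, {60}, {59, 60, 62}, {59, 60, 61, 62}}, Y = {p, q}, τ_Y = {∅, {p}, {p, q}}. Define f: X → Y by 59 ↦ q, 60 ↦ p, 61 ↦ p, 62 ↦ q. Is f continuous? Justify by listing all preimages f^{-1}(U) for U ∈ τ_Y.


f is NOT continuous.

Compute f^{-1}(U) for each U ∈ τ_Y:
  U = ∅: f^{-1}(U) = ∅ ∈ τ_X ✓.
  U = {p}: f^{-1}(U) = {60, 61} ∉ τ_X ✗.
  U = {p, q}: f^{-1}(U) = {59, 60, 61, 62} ∈ τ_X ✓.
Found U = {p} with f^{-1}(U) = {60, 61} not in τ_X. Therefore f is NOT continuous.


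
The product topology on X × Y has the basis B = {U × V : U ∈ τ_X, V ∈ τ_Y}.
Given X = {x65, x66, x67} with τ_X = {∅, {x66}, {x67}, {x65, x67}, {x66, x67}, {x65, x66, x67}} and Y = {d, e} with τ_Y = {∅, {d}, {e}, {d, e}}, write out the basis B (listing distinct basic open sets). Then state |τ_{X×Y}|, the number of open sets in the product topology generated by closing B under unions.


Basis B = {∅ × ∅, {x66} × {d}, {x66} × {e}, {x67} × {d}, {x67} × {e}, {x65, x67} × {d}, {x65, x67} × {e}, {x66} × {d, e}, {x66, x67} × {d}, {x66, x67} × {e}, {x67} × {d, e}, {x65, x66, x67} × {d}, {x65, x66, x67} × {e}, {x65, x67} × {d, e}, {x66, x67} × {d, e}, {x65, x66, x67} × {d, e}}; |τ_{X×Y}| = 36.

Enumerate products U × V with U ∈ τ_X, V ∈ τ_Y (deduplicated):
  ∅ × ∅ = {} (∅)
  {x66} × {d} = {(x66,d)}
  {x66} × {e} = {(x66,e)}
  {x67} × {d} = {(x67,d)}
  {x67} × {e} = {(x67,e)}
  {x65, x67} × {d} = {(x65,d), (x67,d)}
  {x65, x67} × {e} = {(x65,e), (x67,e)}
  {x66} × {d, e} = {(x66,d), (x66,e)}
  {x66, x67} × {d} = {(x66,d), (x67,d)}
  {x66, x67} × {e} = {(x66,e), (x67,e)}
  {x67} × {d, e} = {(x67,d), (x67,e)}
  {x65, x66, x67} × {d} = {(x65,d), (x66,d), (x67,d)}
  {x65, x66, x67} × {e} = {(x65,e), (x66,e), (x67,e)}
  {x65, x67} × {d, e} = {(x65,d), (x65,e), (x67,d), (x67,e)}
  {x66, x67} × {d, e} = {(x66,d), (x66,e), (x67,d), (x67,e)}
  {x65, x66, x67} × {d, e} = {(x65,d), (x65,e), (x66,d), (x66,e), (x67,d), (x67,e)}
These 16 distinct sets form the basis B.
Close under arbitrary unions to get τ_{X×Y}; counting gives |τ_{X×Y}| = 36.


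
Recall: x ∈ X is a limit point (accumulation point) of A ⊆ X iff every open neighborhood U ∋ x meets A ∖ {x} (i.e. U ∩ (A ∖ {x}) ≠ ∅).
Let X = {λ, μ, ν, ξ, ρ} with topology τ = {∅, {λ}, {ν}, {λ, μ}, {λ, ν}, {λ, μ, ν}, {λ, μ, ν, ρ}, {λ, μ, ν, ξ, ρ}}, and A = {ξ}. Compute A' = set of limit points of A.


A' = ∅

For each x ∈ X, list the open sets U ∈ τ with x ∈ U, then check whether U ∩ (A ∖ {x}) ≠ ∅ for every such U.
  x = λ: open {λ} ∋ x has {λ} ∩ (A ∖ {λ}) = ∅, so x is NOT a limit point.
  x = μ: open {λ, μ} ∋ x has {λ, μ} ∩ (A ∖ {μ}) = ∅, so x is NOT a limit point.
  x = ν: open {ν} ∋ x has {ν} ∩ (A ∖ {ν}) = ∅, so x is NOT a limit point.
  x = ξ: open {λ, μ, ν, ξ, ρ} ∋ x has {λ, μ, ν, ξ, ρ} ∩ (A ∖ {ξ}) = ∅, so x is NOT a limit point.
  x = ρ: open {λ, μ, ν, ρ} ∋ x has {λ, μ, ν, ρ} ∩ (A ∖ {ρ}) = ∅, so x is NOT a limit point.
Collecting: A' = ∅.


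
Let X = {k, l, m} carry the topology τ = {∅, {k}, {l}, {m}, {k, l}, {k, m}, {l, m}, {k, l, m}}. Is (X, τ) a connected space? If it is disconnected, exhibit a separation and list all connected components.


(X, τ) is disconnected; components = [{k}, {l}, {m}].

Find clopen sets (U ∈ τ with X ∖ U ∈ τ):
  U = ∅, X ∖ U = {k, l, m} — both open, so U is clopen.
  U = {k}, X ∖ U = {l, m} — both open, so U is clopen.
  U = {l}, X ∖ U = {k, m} — both open, so U is clopen.
  U = {m}, X ∖ U = {k, l} — both open, so U is clopen.
  U = {k, l}, X ∖ U = {m} — both open, so U is clopen.
  U = {k, m}, X ∖ U = {l} — both open, so U is clopen.
  U = {l, m}, X ∖ U = {k} — both open, so U is clopen.
  U = {k, l, m}, X ∖ U = ∅ — both open, so U is clopen.
Nontrivial clopen(s) exist: e.g. {k, l}. So (X, τ) is disconnected.
Compute connected components by grouping points that agree on all clopens:
  component: {k}
  component: {l}
  component: {m}


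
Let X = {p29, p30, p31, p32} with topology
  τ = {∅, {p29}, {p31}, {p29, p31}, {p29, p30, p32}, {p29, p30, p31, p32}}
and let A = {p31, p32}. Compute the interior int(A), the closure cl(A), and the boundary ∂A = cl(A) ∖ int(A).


int(A) = {p31}, cl(A) = {p30, p31, p32}, ∂A = {p30, p32}.

Closed sets in (X, τ) are complements of opens:
  closed(X, τ) = {∅, {p31}, {p30, p32}, {p29, p30, p32}, {p30, p31, p32}, {p29, p30, p31, p32}}.
int(A) = ⋃ {U ∈ τ : U ⊆ A}. Opens contained in A: ∅, {p31}.
Taking the union of these: int(A) = {p31}.
cl(A) = ⋂ {C closed : A ⊆ C}. Closed sets containing A: {p30, p31, p32}, {p29, p30, p31, p32}.
Intersecting these: cl(A) = {p30, p31, p32}.
∂A = cl(A) ∖ int(A) = {p30, p31, p32} ∖ {p31} = {p30, p32}.


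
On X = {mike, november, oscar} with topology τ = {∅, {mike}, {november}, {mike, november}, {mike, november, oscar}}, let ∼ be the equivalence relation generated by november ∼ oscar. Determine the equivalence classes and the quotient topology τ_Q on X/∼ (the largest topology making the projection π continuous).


X/∼ = {[mike], [november=oscar]}; |τ_Q| = 3.

Equivalence classes: [mike], [november=oscar].
Quotient map π: X → X/∼ sends mike ↦ [mike], november ↦ [november=oscar], oscar ↦ [november=oscar].
For each subset V ⊆ X/∼, compute π^{-1}(V) ⊆ X and check whether π^{-1}(V) ∈ τ. V is open in τ_Q iff π^{-1}(V) ∈ τ.
  V = {}: π^{-1}(V) = ∅ ∈ τ ✓.
  V = {[mike]}: π^{-1}(V) = {mike} ∈ τ ✓.
  V = {[november=oscar]}: π^{-1}(V) = {november, oscar} ∉ τ ✗.
  V = {[mike], [november=oscar]}: π^{-1}(V) = {mike, november, oscar} ∈ τ ✓.
Open sets in the quotient: τ_Q = {{}, {[mike]}, {[mike], [november=oscar]}} (3 elements).


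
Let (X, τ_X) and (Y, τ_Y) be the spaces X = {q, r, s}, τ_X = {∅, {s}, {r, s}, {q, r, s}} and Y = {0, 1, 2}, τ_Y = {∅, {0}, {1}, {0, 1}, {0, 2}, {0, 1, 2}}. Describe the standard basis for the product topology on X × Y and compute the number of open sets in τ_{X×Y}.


Basis B = {∅ × ∅, {s} × {0}, {s} × {1}, {r, s} × {0}, {r, s} × {1}, {s} × {0, 1}, {s} × {0, 2}, {q, r, s} × {0}, {q, r, s} × {1}, {s} × {0, 1, 2}, {r, s} × {0, 1}, {r, s} × {0, 2}, {q, r, s} × {0, 1}, {q, r, s} × {0, 2}, {r, s} × {0, 1, 2}, {q, r, s} × {0, 1, 2}}; |τ_{X×Y}| = 40.

Enumerate products U × V with U ∈ τ_X, V ∈ τ_Y (deduplicated):
  ∅ × ∅ = {} (∅)
  {s} × {0} = {(s,0)}
  {s} × {1} = {(s,1)}
  {r, s} × {0} = {(r,0), (s,0)}
  {r, s} × {1} = {(r,1), (s,1)}
  {s} × {0, 1} = {(s,0), (s,1)}
  {s} × {0, 2} = {(s,0), (s,2)}
  {q, r, s} × {0} = {(q,0), (r,0), (s,0)}
  {q, r, s} × {1} = {(q,1), (r,1), (s,1)}
  {s} × {0, 1, 2} = {(s,0), (s,1), (s,2)}
  {r, s} × {0, 1} = {(r,0), (r,1), (s,0), (s,1)}
  {r, s} × {0, 2} = {(r,0), (r,2), (s,0), (s,2)}
  {q, r, s} × {0, 1} = {(q,0), (q,1), (r,0), (r,1), (s,0), (s,1)}
  {q, r, s} × {0, 2} = {(q,0), (q,2), (r,0), (r,2), (s,0), (s,2)}
  {r, s} × {0, 1, 2} = {(r,0), (r,1), (r,2), (s,0), (s,1), (s,2)}
  {q, r, s} × {0, 1, 2} = {(q,0), (q,1), (q,2), (r,0), (r,1), (r,2), (s,0), (s,1), (s,2)}
These 16 distinct sets form the basis B.
Close under arbitrary unions to get τ_{X×Y}; counting gives |τ_{X×Y}| = 40.


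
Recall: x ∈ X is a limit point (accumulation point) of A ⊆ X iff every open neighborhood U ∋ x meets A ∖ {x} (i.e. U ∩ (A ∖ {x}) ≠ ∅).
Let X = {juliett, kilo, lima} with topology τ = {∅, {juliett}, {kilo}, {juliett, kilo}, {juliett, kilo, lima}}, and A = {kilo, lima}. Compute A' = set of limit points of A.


A' = {lima}

For each x ∈ X, list the open sets U ∈ τ with x ∈ U, then check whether U ∩ (A ∖ {x}) ≠ ∅ for every such U.
  x = juliett: open {juliett} ∋ x has {juliett} ∩ (A ∖ {juliett}) = ∅, so x is NOT a limit point.
  x = kilo: open {kilo} ∋ x has {kilo} ∩ (A ∖ {kilo}) = ∅, so x is NOT a limit point.
  x = lima: opens ∋ x are {juliett, kilo, lima}; each meets A ∖ {lima}, so x IS a limit point.
Collecting: A' = {lima}.


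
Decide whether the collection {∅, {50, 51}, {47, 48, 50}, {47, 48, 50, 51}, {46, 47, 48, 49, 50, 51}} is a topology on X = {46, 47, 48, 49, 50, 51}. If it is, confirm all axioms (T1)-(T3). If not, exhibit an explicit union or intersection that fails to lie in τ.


τ is NOT a topology on X.

Axiom (T1): ∅ ∈ τ? Yes; X ∈ τ? Yes.
Axiom (T2/T3): check pairwise unions and intersections of members of τ.
Counterexample for (T3): {50, 51} ∩ {47, 48, 50} = {50} ∉ τ. Therefore τ is NOT a topology.


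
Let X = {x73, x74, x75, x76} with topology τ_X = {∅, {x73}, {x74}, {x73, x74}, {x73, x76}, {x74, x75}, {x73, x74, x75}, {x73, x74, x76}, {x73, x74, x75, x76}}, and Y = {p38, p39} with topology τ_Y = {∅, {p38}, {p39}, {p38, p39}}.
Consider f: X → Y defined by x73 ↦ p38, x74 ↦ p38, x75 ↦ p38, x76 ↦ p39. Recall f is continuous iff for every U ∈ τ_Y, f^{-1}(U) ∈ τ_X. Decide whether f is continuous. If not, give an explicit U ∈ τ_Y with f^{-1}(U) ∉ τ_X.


f is NOT continuous.

Compute f^{-1}(U) for each U ∈ τ_Y:
  U = ∅: f^{-1}(U) = ∅ ∈ τ_X ✓.
  U = {p38}: f^{-1}(U) = {x73, x74, x75} ∈ τ_X ✓.
  U = {p39}: f^{-1}(U) = {x76} ∉ τ_X ✗.
  U = {p38, p39}: f^{-1}(U) = {x73, x74, x75, x76} ∈ τ_X ✓.
Found U = {p39} with f^{-1}(U) = {x76} not in τ_X. Therefore f is NOT continuous.


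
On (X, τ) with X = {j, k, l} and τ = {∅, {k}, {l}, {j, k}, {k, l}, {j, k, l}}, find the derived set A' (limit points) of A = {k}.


A' = {j}

For each x ∈ X, list the open sets U ∈ τ with x ∈ U, then check whether U ∩ (A ∖ {x}) ≠ ∅ for every such U.
  x = j: opens ∋ x are {j, k}, {j, k, l}; each meets A ∖ {j}, so x IS a limit point.
  x = k: open {k} ∋ x has {k} ∩ (A ∖ {k}) = ∅, so x is NOT a limit point.
  x = l: open {l} ∋ x has {l} ∩ (A ∖ {l}) = ∅, so x is NOT a limit point.
Collecting: A' = {j}.


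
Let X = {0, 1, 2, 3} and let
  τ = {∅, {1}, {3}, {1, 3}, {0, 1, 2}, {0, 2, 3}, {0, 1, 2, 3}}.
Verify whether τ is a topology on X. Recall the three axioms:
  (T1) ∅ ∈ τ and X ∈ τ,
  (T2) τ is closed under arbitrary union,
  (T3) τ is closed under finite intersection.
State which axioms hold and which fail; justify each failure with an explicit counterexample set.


τ is NOT a topology on X.

Axiom (T1): ∅ ∈ τ? Yes; X ∈ τ? Yes.
Axiom (T2/T3): check pairwise unions and intersections of members of τ.
Counterexample for (T3): {0, 1, 2} ∩ {0, 2, 3} = {0, 2} ∉ τ. Therefore τ is NOT a topology.


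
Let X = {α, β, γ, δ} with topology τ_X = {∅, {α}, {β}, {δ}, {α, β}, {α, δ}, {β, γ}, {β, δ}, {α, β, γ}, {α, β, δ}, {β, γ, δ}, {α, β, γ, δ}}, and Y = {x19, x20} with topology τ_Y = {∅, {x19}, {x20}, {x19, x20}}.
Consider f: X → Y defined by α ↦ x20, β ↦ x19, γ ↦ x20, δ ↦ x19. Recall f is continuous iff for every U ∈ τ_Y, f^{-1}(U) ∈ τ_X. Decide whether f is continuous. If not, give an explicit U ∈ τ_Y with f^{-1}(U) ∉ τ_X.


f is NOT continuous.

Compute f^{-1}(U) for each U ∈ τ_Y:
  U = ∅: f^{-1}(U) = ∅ ∈ τ_X ✓.
  U = {x19}: f^{-1}(U) = {β, δ} ∈ τ_X ✓.
  U = {x20}: f^{-1}(U) = {α, γ} ∉ τ_X ✗.
  U = {x19, x20}: f^{-1}(U) = {α, β, γ, δ} ∈ τ_X ✓.
Found U = {x20} with f^{-1}(U) = {α, γ} not in τ_X. Therefore f is NOT continuous.


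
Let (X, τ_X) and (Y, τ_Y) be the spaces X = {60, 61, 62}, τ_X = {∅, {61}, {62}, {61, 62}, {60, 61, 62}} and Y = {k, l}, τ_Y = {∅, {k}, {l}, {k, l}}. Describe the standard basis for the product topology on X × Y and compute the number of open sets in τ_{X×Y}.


Basis B = {∅ × ∅, {61} × {k}, {61} × {l}, {62} × {k}, {62} × {l}, {61} × {k, l}, {61, 62} × {k}, {61, 62} × {l}, {62} × {k, l}, {60, 61, 62} × {k}, {60, 61, 62} × {l}, {61, 62} × {k, l}, {60, 61, 62} × {k, l}}; |τ_{X×Y}| = 25.

Enumerate products U × V with U ∈ τ_X, V ∈ τ_Y (deduplicated):
  ∅ × ∅ = {} (∅)
  {61} × {k} = {(61,k)}
  {61} × {l} = {(61,l)}
  {62} × {k} = {(62,k)}
  {62} × {l} = {(62,l)}
  {61} × {k, l} = {(61,k), (61,l)}
  {61, 62} × {k} = {(61,k), (62,k)}
  {61, 62} × {l} = {(61,l), (62,l)}
  {62} × {k, l} = {(62,k), (62,l)}
  {60, 61, 62} × {k} = {(60,k), (61,k), (62,k)}
  {60, 61, 62} × {l} = {(60,l), (61,l), (62,l)}
  {61, 62} × {k, l} = {(61,k), (61,l), (62,k), (62,l)}
  {60, 61, 62} × {k, l} = {(60,k), (60,l), (61,k), (61,l), (62,k), (62,l)}
These 13 distinct sets form the basis B.
Close under arbitrary unions to get τ_{X×Y}; counting gives |τ_{X×Y}| = 25.


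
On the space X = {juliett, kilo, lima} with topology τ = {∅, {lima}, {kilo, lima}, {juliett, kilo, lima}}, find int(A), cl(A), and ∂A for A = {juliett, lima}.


int(A) = {lima}, cl(A) = {juliett, kilo, lima}, ∂A = {juliett, kilo}.

Closed sets in (X, τ) are complements of opens:
  closed(X, τ) = {∅, {juliett}, {juliett, kilo}, {juliett, kilo, lima}}.
int(A) = ⋃ {U ∈ τ : U ⊆ A}. Opens contained in A: ∅, {lima}.
Taking the union of these: int(A) = {lima}.
cl(A) = ⋂ {C closed : A ⊆ C}. Closed sets containing A: {juliett, kilo, lima}.
Intersecting these: cl(A) = {juliett, kilo, lima}.
∂A = cl(A) ∖ int(A) = {juliett, kilo, lima} ∖ {lima} = {juliett, kilo}.


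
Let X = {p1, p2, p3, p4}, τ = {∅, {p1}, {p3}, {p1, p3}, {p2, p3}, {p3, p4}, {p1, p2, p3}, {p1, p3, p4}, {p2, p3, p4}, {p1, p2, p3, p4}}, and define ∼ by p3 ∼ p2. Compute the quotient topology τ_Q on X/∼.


X/∼ = {[p1], [p2=p3], [p4]}; |τ_Q| = 6.

Equivalence classes: [p1], [p2=p3], [p4].
Quotient map π: X → X/∼ sends p1 ↦ [p1], p2 ↦ [p2=p3], p3 ↦ [p2=p3], p4 ↦ [p4].
For each subset V ⊆ X/∼, compute π^{-1}(V) ⊆ X and check whether π^{-1}(V) ∈ τ. V is open in τ_Q iff π^{-1}(V) ∈ τ.
  V = {}: π^{-1}(V) = ∅ ∈ τ ✓.
  V = {[p1]}: π^{-1}(V) = {p1} ∈ τ ✓.
  V = {[p2=p3]}: π^{-1}(V) = {p2, p3} ∈ τ ✓.
  V = {[p1], [p2=p3]}: π^{-1}(V) = {p1, p2, p3} ∈ τ ✓.
  V = {[p4]}: π^{-1}(V) = {p4} ∉ τ ✗.
  V = {[p1], [p4]}: π^{-1}(V) = {p1, p4} ∉ τ ✗.
  V = {[p2=p3], [p4]}: π^{-1}(V) = {p2, p3, p4} ∈ τ ✓.
  V = {[p1], [p2=p3], [p4]}: π^{-1}(V) = {p1, p2, p3, p4} ∈ τ ✓.
Open sets in the quotient: τ_Q = {{}, {[p1]}, {[p2=p3]}, {[p1], [p2=p3]}, {[p2=p3], [p4]}, {[p1], [p2=p3], [p4]}} (6 elements).


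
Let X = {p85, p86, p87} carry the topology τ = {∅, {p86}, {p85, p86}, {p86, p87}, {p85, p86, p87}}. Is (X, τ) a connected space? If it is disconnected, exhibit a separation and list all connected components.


(X, τ) is connected.

Find clopen sets (U ∈ τ with X ∖ U ∈ τ):
  U = ∅, X ∖ U = {p85, p86, p87} — both open, so U is clopen.
  U = {p85, p86, p87}, X ∖ U = ∅ — both open, so U is clopen.
Only trivial clopens (∅ and X) exist, so (X, τ) is connected.
Compute connected components by grouping points that agree on all clopens:
  component: {p85, p86, p87}


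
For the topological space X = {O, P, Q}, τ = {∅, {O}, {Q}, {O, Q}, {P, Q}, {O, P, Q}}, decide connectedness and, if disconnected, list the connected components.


(X, τ) is disconnected; components = [{O}, {P, Q}].

Find clopen sets (U ∈ τ with X ∖ U ∈ τ):
  U = ∅, X ∖ U = {O, P, Q} — both open, so U is clopen.
  U = {O}, X ∖ U = {P, Q} — both open, so U is clopen.
  U = {P, Q}, X ∖ U = {O} — both open, so U is clopen.
  U = {O, P, Q}, X ∖ U = ∅ — both open, so U is clopen.
Nontrivial clopen(s) exist: e.g. {P, Q}. So (X, τ) is disconnected.
Compute connected components by grouping points that agree on all clopens:
  component: {O}
  component: {P, Q}


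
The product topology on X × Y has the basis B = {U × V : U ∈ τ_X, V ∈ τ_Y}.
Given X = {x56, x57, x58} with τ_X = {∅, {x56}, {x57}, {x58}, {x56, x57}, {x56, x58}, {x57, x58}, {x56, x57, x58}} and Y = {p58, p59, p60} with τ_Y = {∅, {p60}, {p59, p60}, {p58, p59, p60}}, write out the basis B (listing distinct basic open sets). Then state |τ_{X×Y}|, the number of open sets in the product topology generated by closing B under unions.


Basis B = {∅ × ∅, {x56} × {p60}, {x57} × {p60}, {x58} × {p60}, {x56} × {p59, p60}, {x56, x57} × {p60}, {x56, x58} × {p60}, {x57} × {p59, p60}, {x57, x58} × {p60}, {x58} × {p59, p60}, {x56} × {p58, p59, p60}, {x56, x57, x58} × {p60}, {x57} × {p58, p59, p60}, {x58} × {p58, p59, p60}, {x56, x57} × {p59, p60}, {x56, x58} × {p59, p60}, {x57, x58} × {p59, p60}, {x56, x57} × {p58, p59, p60}, {x56, x58} × {p58, p59, p60}, {x56, x57, x58} × {p59, p60}, {x57, x58} × {p58, p59, p60}, {x56, x57, x58} × {p58, p59, p60}}; |τ_{X×Y}| = 64.

Enumerate products U × V with U ∈ τ_X, V ∈ τ_Y (deduplicated):
  ∅ × ∅ = {} (∅)
  {x56} × {p60} = {(x56,p60)}
  {x57} × {p60} = {(x57,p60)}
  {x58} × {p60} = {(x58,p60)}
  {x56} × {p59, p60} = {(x56,p59), (x56,p60)}
  {x56, x57} × {p60} = {(x56,p60), (x57,p60)}
  {x56, x58} × {p60} = {(x56,p60), (x58,p60)}
  {x57} × {p59, p60} = {(x57,p59), (x57,p60)}
  {x57, x58} × {p60} = {(x57,p60), (x58,p60)}
  {x58} × {p59, p60} = {(x58,p59), (x58,p60)}
  {x56} × {p58, p59, p60} = {(x56,p58), (x56,p59), (x56,p60)}
  {x56, x57, x58} × {p60} = {(x56,p60), (x57,p60), (x58,p60)}
  {x57} × {p58, p59, p60} = {(x57,p58), (x57,p59), (x57,p60)}
  {x58} × {p58, p59, p60} = {(x58,p58), (x58,p59), (x58,p60)}
  {x56, x57} × {p59, p60} = {(x56,p59), (x56,p60), (x57,p59), (x57,p60)}
  {x56, x58} × {p59, p60} = {(x56,p59), (x56,p60), (x58,p59), (x58,p60)}
  {x57, x58} × {p59, p60} = {(x57,p59), (x57,p60), (x58,p59), (x58,p60)}
  {x56, x57} × {p58, p59, p60} = {(x56,p58), (x56,p59), (x56,p60), (x57,p58), (x57,p59), (x57,p60)}
  {x56, x58} × {p58, p59, p60} = {(x56,p58), (x56,p59), (x56,p60), (x58,p58), (x58,p59), (x58,p60)}
  {x56, x57, x58} × {p59, p60} = {(x56,p59), (x56,p60), (x57,p59), (x57,p60), (x58,p59), (x58,p60)}
  {x57, x58} × {p58, p59, p60} = {(x57,p58), (x57,p59), (x57,p60), (x58,p58), (x58,p59), (x58,p60)}
  {x56, x57, x58} × {p58, p59, p60} = {(x56,p58), (x56,p59), (x56,p60), (x57,p58), (x57,p59), (x57,p60), (x58,p58), (x58,p59), (x58,p60)}
These 22 distinct sets form the basis B.
Close under arbitrary unions to get τ_{X×Y}; counting gives |τ_{X×Y}| = 64.


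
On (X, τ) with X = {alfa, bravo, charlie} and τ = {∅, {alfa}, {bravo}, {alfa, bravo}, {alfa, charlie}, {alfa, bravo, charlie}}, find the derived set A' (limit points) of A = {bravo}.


A' = ∅

For each x ∈ X, list the open sets U ∈ τ with x ∈ U, then check whether U ∩ (A ∖ {x}) ≠ ∅ for every such U.
  x = alfa: open {alfa} ∋ x has {alfa} ∩ (A ∖ {alfa}) = ∅, so x is NOT a limit point.
  x = bravo: open {bravo} ∋ x has {bravo} ∩ (A ∖ {bravo}) = ∅, so x is NOT a limit point.
  x = charlie: open {alfa, charlie} ∋ x has {alfa, charlie} ∩ (A ∖ {charlie}) = ∅, so x is NOT a limit point.
Collecting: A' = ∅.


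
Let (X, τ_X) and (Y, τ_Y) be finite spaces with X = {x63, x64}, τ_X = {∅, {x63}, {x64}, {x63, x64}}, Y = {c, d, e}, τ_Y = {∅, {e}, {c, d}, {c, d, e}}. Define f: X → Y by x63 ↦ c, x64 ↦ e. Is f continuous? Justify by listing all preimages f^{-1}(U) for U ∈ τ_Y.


f IS continuous.

Compute f^{-1}(U) for each U ∈ τ_Y:
  U = ∅: f^{-1}(U) = ∅ ∈ τ_X ✓.
  U = {e}: f^{-1}(U) = {x64} ∈ τ_X ✓.
  U = {c, d}: f^{-1}(U) = {x63} ∈ τ_X ✓.
  U = {c, d, e}: f^{-1}(U) = {x63, x64} ∈ τ_X ✓.
Every preimage lies in τ_X, so f IS continuous.


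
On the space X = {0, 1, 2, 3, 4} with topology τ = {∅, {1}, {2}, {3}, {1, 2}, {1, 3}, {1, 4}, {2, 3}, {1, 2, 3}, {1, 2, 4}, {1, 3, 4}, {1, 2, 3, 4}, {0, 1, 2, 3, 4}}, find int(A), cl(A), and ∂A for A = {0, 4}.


int(A) = ∅, cl(A) = {0, 4}, ∂A = {0, 4}.

Closed sets in (X, τ) are complements of opens:
  closed(X, τ) = {∅, {0}, {0, 2}, {0, 3}, {0, 4}, {0, 1, 4}, {0, 2, 3}, {0, 2, 4}, {0, 3, 4}, {0, 1, 2, 4}, {0, 1, 3, 4}, {0, 2, 3, 4}, {0, 1, 2, 3, 4}}.
int(A) = ⋃ {U ∈ τ : U ⊆ A}. Opens contained in A: ∅.
Taking the union of these: int(A) = ∅.
cl(A) = ⋂ {C closed : A ⊆ C}. Closed sets containing A: {0, 4}, {0, 1, 4}, {0, 2, 4}, {0, 3, 4}, {0, 1, 2, 4}, {0, 1, 3, 4}, {0, 2, 3, 4}, {0, 1, 2, 3, 4}.
Intersecting these: cl(A) = {0, 4}.
∂A = cl(A) ∖ int(A) = {0, 4} ∖ ∅ = {0, 4}.


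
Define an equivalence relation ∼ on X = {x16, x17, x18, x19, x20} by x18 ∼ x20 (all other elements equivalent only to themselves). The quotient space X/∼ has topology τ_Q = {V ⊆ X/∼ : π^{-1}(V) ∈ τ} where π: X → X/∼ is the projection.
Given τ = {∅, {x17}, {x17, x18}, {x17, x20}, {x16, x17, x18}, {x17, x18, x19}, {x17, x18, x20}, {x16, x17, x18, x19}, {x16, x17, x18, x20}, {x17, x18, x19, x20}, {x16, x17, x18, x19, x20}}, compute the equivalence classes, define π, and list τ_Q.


X/∼ = {[x16], [x17], [x18=x20], [x19]}; |τ_Q| = 6.

Equivalence classes: [x16], [x17], [x18=x20], [x19].
Quotient map π: X → X/∼ sends x16 ↦ [x16], x17 ↦ [x17], x18 ↦ [x18=x20], x19 ↦ [x19], x20 ↦ [x18=x20].
For each subset V ⊆ X/∼, compute π^{-1}(V) ⊆ X and check whether π^{-1}(V) ∈ τ. V is open in τ_Q iff π^{-1}(V) ∈ τ.
  V = {}: π^{-1}(V) = ∅ ∈ τ ✓.
  V = {[x16]}: π^{-1}(V) = {x16} ∉ τ ✗.
  V = {[x17]}: π^{-1}(V) = {x17} ∈ τ ✓.
  V = {[x16], [x17]}: π^{-1}(V) = {x16, x17} ∉ τ ✗.
  V = {[x18=x20]}: π^{-1}(V) = {x18, x20} ∉ τ ✗.
  V = {[x16], [x18=x20]}: π^{-1}(V) = {x16, x18, x20} ∉ τ ✗.
  V = {[x17], [x18=x20]}: π^{-1}(V) = {x17, x18, x20} ∈ τ ✓.
  V = {[x16], [x17], [x18=x20]}: π^{-1}(V) = {x16, x17, x18, x20} ∈ τ ✓.
  V = {[x19]}: π^{-1}(V) = {x19} ∉ τ ✗.
  V = {[x16], [x19]}: π^{-1}(V) = {x16, x19} ∉ τ ✗.
  V = {[x17], [x19]}: π^{-1}(V) = {x17, x19} ∉ τ ✗.
  V = {[x16], [x17], [x19]}: π^{-1}(V) = {x16, x17, x19} ∉ τ ✗.
  V = {[x18=x20], [x19]}: π^{-1}(V) = {x18, x19, x20} ∉ τ ✗.
  V = {[x16], [x18=x20], [x19]}: π^{-1}(V) = {x16, x18, x19, x20} ∉ τ ✗.
  V = {[x17], [x18=x20], [x19]}: π^{-1}(V) = {x17, x18, x19, x20} ∈ τ ✓.
  V = {[x16], [x17], [x18=x20], [x19]}: π^{-1}(V) = {x16, x17, x18, x19, x20} ∈ τ ✓.
Open sets in the quotient: τ_Q = {{}, {[x17]}, {[x17], [x18=x20]}, {[x16], [x17], [x18=x20]}, {[x17], [x18=x20], [x19]}, {[x16], [x17], [x18=x20], [x19]}} (6 elements).
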